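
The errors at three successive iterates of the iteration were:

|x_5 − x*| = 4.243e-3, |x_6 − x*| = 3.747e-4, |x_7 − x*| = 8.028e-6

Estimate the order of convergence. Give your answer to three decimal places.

1.584

p ≈ ln(|x_7 − x*|/|x_6 − x*|) / ln(|x_6 − x*|/|x_5 − x*|)
  = ln(8.028e-6/3.747e-4) / ln(3.747e-4/4.243e-3)
  = ln(0.0214251) / ln(0.0883102)
  = -3.843192 / -2.426900 ≈ 1.583581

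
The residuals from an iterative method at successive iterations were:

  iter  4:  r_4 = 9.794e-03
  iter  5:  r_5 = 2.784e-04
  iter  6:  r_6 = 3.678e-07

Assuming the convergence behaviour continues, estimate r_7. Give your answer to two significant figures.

First estimate the order: p ≈ ln(r_6/r_5) / ln(r_5/r_4) = ln(3.678e-07/2.784e-04)/ln(2.784e-04/9.794e-03) = ln(0.00132112)/ln(0.0284256) ≈ 1.8619.
Then r_7 ≈ r_6·(r_6/r_5)^p = 3.678e-07·(0.00132112)^1.8619 = 3.678e-07·4.35996e-06 ≈ 1.604e-12.

1.6e-12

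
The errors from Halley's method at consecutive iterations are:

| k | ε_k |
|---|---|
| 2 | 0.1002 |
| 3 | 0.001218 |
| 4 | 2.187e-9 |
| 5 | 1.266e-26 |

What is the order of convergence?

3

Consecutive ratios: ε_5/ε_4 = 1.266e-26/2.187e-9 = 5.78875e-18, ε_4/ε_3 = 2.187e-9/0.001218 = 1.79557e-06.
p ≈ ln(5.78875e-18)/ln(1.79557e-06) = -39.6906/-13.2302 ≈ 3.00.
So the convergence is cubic (order 3).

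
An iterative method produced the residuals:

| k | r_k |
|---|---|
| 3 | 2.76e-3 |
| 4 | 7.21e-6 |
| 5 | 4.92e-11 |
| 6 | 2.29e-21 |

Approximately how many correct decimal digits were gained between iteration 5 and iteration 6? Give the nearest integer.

10

Digits gained ≈ log₁₀(r_5/r_6) = log₁₀(4.92e-11/2.29e-21) = log₁₀(2.14847e+10) ≈ 10.332.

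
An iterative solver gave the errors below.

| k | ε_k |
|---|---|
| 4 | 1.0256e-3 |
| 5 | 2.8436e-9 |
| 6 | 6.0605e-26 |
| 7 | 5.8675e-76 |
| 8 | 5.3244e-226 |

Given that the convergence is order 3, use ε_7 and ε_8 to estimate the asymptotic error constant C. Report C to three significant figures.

C ≈ ε_8 / ε_7^3
  = 5.3244e-226 / (5.8675e-76)^3
  = 5.3244e-226 / 2.02004e-226 ≈ 2.6358

2.64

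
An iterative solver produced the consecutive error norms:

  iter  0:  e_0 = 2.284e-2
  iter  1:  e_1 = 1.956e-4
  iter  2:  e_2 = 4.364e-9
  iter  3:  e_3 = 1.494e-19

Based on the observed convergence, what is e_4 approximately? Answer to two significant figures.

First estimate the order: p ≈ ln(e_3/e_2) / ln(e_2/e_1) = ln(1.494e-19/4.364e-9)/ln(4.364e-9/1.956e-4) = ln(3.42346e-11)/ln(2.23108e-05) ≈ 2.2499.
Then e_4 ≈ e_3·(e_3/e_2)^p = 1.494e-19·(3.42346e-11)^2.2499 = 1.494e-19·2.8418e-24 ≈ 4.246e-43.

4.2e-43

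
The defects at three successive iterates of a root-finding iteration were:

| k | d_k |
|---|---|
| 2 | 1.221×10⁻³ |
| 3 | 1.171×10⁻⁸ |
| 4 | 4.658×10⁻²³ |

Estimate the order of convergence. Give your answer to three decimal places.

p ≈ ln(d_4/d_3) / ln(d_3/d_2)
  = ln(4.658×10⁻²³/1.171×10⁻⁸) / ln(1.171×10⁻⁸/1.221×10⁻³)
  = ln(3.9778e-15) / ln(9.5905e-06)
  = -33.158047 / -11.554738 ≈ 2.869649

2.870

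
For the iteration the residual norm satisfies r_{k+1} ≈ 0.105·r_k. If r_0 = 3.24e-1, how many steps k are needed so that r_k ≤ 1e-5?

5

After k steps, r_k ≈ 3.24e-1·0.105^k.
Need 0.105^k ≤ 1e-5/3.24e-1 = 3.08642e-05.
k ≥ ln(3.08642e-05)/ln(0.105) = -10.3859/-2.25379 = 4.608.
Smallest integer k = 5.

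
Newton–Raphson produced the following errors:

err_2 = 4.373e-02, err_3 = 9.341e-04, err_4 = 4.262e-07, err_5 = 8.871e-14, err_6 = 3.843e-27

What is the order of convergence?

Consecutive ratios: err_6/err_5 = 3.843e-27/8.871e-14 = 4.33209e-14, err_5/err_4 = 8.871e-14/4.262e-07 = 2.08142e-07.
p ≈ ln(4.33209e-14)/ln(2.08142e-07) = -30.7701/-15.3850 ≈ 2.00.
So the convergence is quadratic (order 2).

2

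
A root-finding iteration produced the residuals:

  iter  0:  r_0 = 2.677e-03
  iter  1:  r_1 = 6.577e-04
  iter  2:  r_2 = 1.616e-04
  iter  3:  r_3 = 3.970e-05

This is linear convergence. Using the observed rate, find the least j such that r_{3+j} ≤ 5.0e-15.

17

Rate ρ ≈ r_3/r_2 = 3.970e-05/1.616e-04 = 0.2457.
After j more steps, r_{3+j} ≈ 3.970e-05·ρ^j; need ρ^j ≤ 5.0e-15/3.970e-05 = 1.25945e-10.
j ≥ ln(1.25945e-10)/ln(0.2457) = -22.7952/-1.40364 = 16.240.
So 17 more iterations are needed.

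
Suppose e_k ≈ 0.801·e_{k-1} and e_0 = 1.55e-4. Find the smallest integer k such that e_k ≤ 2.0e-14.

After k steps, e_k ≈ 1.55e-4·0.801^k.
Need 0.801^k ≤ 2.0e-14/1.55e-4 = 1.29032e-10.
k ≥ ln(1.29032e-10)/ln(0.801) = -22.7710/-0.22189 = 102.623.
Smallest integer k = 103.

103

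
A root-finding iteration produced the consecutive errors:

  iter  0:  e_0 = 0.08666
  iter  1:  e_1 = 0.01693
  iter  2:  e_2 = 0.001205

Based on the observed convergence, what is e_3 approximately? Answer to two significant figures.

1.7e-5

First estimate the order: p ≈ ln(e_2/e_1) / ln(e_1/e_0) = ln(0.001205/0.01693)/ln(0.01693/0.08666) = ln(0.0711754)/ln(0.195361) ≈ 1.6183.
Then e_3 ≈ e_2·(e_2/e_1)^p = 0.001205·(0.0711754)^1.6183 = 0.001205·0.0138907 ≈ 1.674e-05.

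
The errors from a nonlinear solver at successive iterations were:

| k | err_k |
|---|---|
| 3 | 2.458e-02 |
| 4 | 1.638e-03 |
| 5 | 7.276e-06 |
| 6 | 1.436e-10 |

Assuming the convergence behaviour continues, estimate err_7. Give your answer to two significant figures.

5.6e-20

First estimate the order: p ≈ ln(err_6/err_5) / ln(err_5/err_4) = ln(1.436e-10/7.276e-06)/ln(7.276e-06/1.638e-03) = ln(1.97361e-05)/ln(0.004442) ≈ 2.0000.
Then err_7 ≈ err_6·(err_6/err_5)^p = 1.436e-10·(1.97361e-05)^2.0000 = 1.436e-10·3.89514e-10 ≈ 5.593e-20.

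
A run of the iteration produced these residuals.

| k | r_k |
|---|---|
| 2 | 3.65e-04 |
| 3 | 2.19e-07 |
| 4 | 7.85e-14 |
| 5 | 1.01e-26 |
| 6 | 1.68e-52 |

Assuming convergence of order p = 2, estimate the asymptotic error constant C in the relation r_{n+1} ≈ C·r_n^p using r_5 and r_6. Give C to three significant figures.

1.65

C ≈ r_6 / r_5^2
  = 1.68e-52 / (1.01e-26)^2
  = 1.68e-52 / 1.0201e-52 ≈ 1.6469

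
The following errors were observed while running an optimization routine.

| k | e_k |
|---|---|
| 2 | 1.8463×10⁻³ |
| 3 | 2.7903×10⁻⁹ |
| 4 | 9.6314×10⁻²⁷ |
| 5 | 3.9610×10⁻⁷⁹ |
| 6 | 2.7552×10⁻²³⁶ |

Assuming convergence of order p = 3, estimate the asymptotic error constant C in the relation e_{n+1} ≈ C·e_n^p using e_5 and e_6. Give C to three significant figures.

0.443

C ≈ e_6 / e_5^3
  = 2.7552×10⁻²³⁶ / (3.9610×10⁻⁷⁹)^3
  = 2.7552×10⁻²³⁶ / 6.21462e-236 ≈ 0.44334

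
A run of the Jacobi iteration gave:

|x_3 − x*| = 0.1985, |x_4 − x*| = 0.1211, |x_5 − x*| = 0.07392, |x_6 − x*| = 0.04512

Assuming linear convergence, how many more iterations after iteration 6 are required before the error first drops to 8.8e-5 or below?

13

Rate ρ ≈ |x_6 − x*|/|x_5 − x*| = 0.04512/0.07392 = 0.6104.
After j more steps, |x_{6+j} − x*| ≈ 0.04512·ρ^j; need ρ^j ≤ 8.8e-5/0.04512 = 0.00195035.
j ≥ ln(0.00195035)/ln(0.6104) = -6.2397/-0.49364 = 12.640.
So 13 more iterations are needed.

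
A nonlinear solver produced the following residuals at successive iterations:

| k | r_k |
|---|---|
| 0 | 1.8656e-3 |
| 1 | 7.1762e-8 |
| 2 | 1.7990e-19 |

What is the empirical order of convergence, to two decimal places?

2.63

p ≈ ln(r_2/r_1) / ln(r_1/r_0)
  = ln(1.7990e-19/7.1762e-8) / ln(7.1762e-8/1.8656e-3)
  = ln(2.5069e-12) / ln(3.84659e-05)
  = -26.71197 / -10.16574 ≈ 2.62765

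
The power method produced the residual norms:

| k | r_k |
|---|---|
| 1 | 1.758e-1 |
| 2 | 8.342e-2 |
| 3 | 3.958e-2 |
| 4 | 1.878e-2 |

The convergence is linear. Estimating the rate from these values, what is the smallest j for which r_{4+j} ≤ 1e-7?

17

Rate ρ ≈ r_4/r_3 = 1.878e-2/3.958e-2 = 0.4745.
After j more steps, r_{4+j} ≈ 1.878e-2·ρ^j; need ρ^j ≤ 1e-7/1.878e-2 = 5.32481e-06.
j ≥ ln(5.32481e-06)/ln(0.4745) = -12.1431/-0.74549 = 16.289.
So 17 more iterations are needed.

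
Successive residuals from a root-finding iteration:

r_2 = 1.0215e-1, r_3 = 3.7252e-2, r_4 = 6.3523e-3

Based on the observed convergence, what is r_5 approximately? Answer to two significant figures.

2.9e-4

First estimate the order: p ≈ ln(r_4/r_3) / ln(r_3/r_2) = ln(6.3523e-3/3.7252e-2)/ln(3.7252e-2/1.0215e-1) = ln(0.170522)/ln(0.364679) ≈ 1.7536.
Then r_5 ≈ r_4·(r_4/r_3)^p = 6.3523e-3·(0.170522)^1.7536 = 6.3523e-3·0.0449625 ≈ 0.0002856.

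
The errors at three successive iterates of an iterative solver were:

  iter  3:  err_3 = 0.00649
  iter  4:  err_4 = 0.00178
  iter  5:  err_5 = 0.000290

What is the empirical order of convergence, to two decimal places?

p ≈ ln(err_5/err_4) / ln(err_4/err_3)
  = ln(0.000290/0.00178) / ln(0.00178/0.00649)
  = ln(0.162921) / ln(0.274268)
  = -1.81449 / -1.29365 ≈ 1.40261

1.40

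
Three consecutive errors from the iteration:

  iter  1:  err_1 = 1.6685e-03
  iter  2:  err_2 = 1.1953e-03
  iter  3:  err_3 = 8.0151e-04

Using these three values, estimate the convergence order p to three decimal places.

p ≈ ln(err_3/err_2) / ln(err_2/err_1)
  = ln(8.0151e-04/1.1953e-03) / ln(1.1953e-03/1.6685e-03)
  = ln(0.670551) / ln(0.716392)
  = -0.399656 / -0.333528 ≈ 1.198268

1.198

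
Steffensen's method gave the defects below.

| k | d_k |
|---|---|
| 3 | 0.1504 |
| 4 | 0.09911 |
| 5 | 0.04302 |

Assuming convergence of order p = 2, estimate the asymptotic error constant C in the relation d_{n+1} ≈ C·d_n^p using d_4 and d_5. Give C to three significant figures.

4.38

C ≈ d_5 / d_4^2
  = 0.04302 / (0.09911)^2
  = 0.04302 / 0.00982279 ≈ 4.3796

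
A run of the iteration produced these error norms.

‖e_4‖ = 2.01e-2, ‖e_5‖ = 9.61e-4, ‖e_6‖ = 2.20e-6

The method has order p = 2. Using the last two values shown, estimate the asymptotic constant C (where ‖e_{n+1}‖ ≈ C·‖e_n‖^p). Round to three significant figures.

C ≈ ‖e_6‖ / ‖e_5‖^2
  = 2.20e-6 / (9.61e-4)^2
  = 2.20e-6 / 9.23521e-07 ≈ 2.3822

2.38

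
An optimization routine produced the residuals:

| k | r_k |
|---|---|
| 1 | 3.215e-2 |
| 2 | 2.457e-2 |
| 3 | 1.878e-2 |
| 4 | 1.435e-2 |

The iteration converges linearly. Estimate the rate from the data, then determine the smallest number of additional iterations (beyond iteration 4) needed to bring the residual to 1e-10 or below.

Rate ρ ≈ r_4/r_3 = 1.435e-2/1.878e-2 = 0.7641.
After j more steps, r_{4+j} ≈ 1.435e-2·ρ^j; need ρ^j ≤ 1e-10/1.435e-2 = 6.96864e-09.
j ≥ ln(6.96864e-09)/ln(0.7641) = -18.7818/-0.26906 = 69.805.
So 70 more iterations are needed.

70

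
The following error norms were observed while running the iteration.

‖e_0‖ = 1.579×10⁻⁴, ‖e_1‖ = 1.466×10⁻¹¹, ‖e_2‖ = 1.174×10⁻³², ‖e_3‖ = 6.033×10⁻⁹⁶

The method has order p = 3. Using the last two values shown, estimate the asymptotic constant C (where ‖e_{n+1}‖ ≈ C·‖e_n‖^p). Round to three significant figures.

3.73

C ≈ ‖e_3‖ / ‖e_2‖^3
  = 6.033×10⁻⁹⁶ / (1.174×10⁻³²)^3
  = 6.033×10⁻⁹⁶ / 1.6181e-96 ≈ 3.7285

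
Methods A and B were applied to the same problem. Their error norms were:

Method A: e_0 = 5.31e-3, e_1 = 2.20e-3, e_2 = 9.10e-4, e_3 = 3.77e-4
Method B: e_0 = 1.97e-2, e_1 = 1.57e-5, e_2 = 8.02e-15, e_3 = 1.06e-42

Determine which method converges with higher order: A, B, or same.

Method A: p ≈ ln(3.77e-4/9.10e-4)/ln(9.10e-4/2.20e-3) ≈ 1.00.
Method B: p ≈ ln(1.06e-42/8.02e-15)/ln(8.02e-15/1.57e-5) ≈ 3.00.
Method B has the higher order (≈3.0 vs ≈1.0).

B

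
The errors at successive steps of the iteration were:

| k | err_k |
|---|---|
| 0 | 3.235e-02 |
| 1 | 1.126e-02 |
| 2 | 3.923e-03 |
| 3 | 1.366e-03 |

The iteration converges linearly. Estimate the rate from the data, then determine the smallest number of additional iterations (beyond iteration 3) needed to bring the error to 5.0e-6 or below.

Rate ρ ≈ err_3/err_2 = 1.366e-03/3.923e-03 = 0.3482.
After j more steps, err_{3+j} ≈ 1.366e-03·ρ^j; need ρ^j ≤ 5.0e-6/1.366e-03 = 0.00366032.
j ≥ ln(0.00366032)/ln(0.3482) = -5.6102/-1.05498 = 5.318.
So 6 more iterations are needed.

6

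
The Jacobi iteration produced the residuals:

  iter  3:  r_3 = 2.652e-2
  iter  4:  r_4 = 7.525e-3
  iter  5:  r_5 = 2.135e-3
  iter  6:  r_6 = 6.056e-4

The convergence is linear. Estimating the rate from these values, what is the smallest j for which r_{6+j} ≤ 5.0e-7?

6

Rate ρ ≈ r_6/r_5 = 6.056e-4/2.135e-3 = 0.2837.
After j more steps, r_{6+j} ≈ 6.056e-4·ρ^j; need ρ^j ≤ 5.0e-7/6.056e-4 = 0.000825627.
j ≥ ln(0.000825627)/ln(0.2837) = -7.0994/-1.25984 = 5.635.
So 6 more iterations are needed.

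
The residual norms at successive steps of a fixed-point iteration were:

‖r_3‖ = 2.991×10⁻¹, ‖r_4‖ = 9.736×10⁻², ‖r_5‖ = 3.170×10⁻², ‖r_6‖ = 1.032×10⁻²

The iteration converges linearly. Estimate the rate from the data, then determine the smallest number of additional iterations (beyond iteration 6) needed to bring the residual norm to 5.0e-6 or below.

7

Rate ρ ≈ ‖r_6‖/‖r_5‖ = 1.032×10⁻²/3.170×10⁻² = 0.3256.
After j more steps, ‖r_{6+j}‖ ≈ 1.032×10⁻²·ρ^j; need ρ^j ≤ 5.0e-6/1.032×10⁻² = 0.000484496.
j ≥ ln(0.000484496)/ln(0.3256) = -7.6324/-1.12209 = 6.802.
So 7 more iterations are needed.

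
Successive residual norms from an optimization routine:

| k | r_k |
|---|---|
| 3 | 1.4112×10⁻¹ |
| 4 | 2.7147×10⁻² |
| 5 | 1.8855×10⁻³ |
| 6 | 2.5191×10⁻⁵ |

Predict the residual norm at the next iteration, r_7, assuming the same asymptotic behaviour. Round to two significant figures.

2.3e-8

First estimate the order: p ≈ ln(r_6/r_5) / ln(r_5/r_4) = ln(2.5191×10⁻⁵/1.8855×10⁻³)/ln(1.8855×10⁻³/2.7147×10⁻²) = ln(0.0133604)/ln(0.0694552) ≈ 1.6181.
Then r_7 ≈ r_6·(r_6/r_5)^p = 2.5191×10⁻⁵·(0.0133604)^1.6181 = 2.5191×10⁻⁵·0.000927659 ≈ 2.337e-08.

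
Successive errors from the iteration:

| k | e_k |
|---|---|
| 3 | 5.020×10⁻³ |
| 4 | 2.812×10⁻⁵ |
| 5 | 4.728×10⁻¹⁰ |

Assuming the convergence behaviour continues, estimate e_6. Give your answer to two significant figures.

3.6e-20

First estimate the order: p ≈ ln(e_5/e_4) / ln(e_4/e_3) = ln(4.728×10⁻¹⁰/2.812×10⁻⁵)/ln(2.812×10⁻⁵/5.020×10⁻³) = ln(1.68137e-05)/ln(0.00560159) ≈ 2.1203.
Then e_6 ≈ e_5·(e_5/e_4)^p = 4.728×10⁻¹⁰·(1.68137e-05)^2.1203 = 4.728×10⁻¹⁰·7.5331e-11 ≈ 3.562e-20.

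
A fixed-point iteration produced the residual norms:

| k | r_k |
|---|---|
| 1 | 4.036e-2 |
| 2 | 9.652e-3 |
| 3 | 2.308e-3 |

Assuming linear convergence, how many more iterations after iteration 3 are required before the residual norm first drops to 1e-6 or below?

Rate ρ ≈ r_3/r_2 = 2.308e-3/9.652e-3 = 0.2391.
After j more steps, r_{3+j} ≈ 2.308e-3·ρ^j; need ρ^j ≤ 1e-6/2.308e-3 = 0.000433276.
j ≥ ln(0.000433276)/ln(0.2391) = -7.7441/-1.43087 = 5.412.
So 6 more iterations are needed.

6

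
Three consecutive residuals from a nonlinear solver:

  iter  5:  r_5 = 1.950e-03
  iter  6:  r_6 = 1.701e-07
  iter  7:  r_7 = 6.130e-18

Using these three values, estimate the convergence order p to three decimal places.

p ≈ ln(r_7/r_6) / ln(r_6/r_5)
  = ln(6.130e-18/1.701e-07) / ln(1.701e-07/1.950e-03)
  = ln(3.60376e-11) / ln(8.72308e-05)
  = -24.046458 / -9.346953 ≈ 2.572652

2.573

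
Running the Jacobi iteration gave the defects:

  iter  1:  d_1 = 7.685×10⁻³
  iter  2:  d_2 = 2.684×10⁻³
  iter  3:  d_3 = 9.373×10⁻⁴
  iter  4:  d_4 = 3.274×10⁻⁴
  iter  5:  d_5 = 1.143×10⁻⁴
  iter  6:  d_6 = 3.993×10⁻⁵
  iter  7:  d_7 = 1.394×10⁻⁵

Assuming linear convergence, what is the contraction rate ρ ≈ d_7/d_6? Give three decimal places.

ρ ≈ d_7/d_6 = 1.394×10⁻⁵/3.993×10⁻⁵ = 0.34911

0.349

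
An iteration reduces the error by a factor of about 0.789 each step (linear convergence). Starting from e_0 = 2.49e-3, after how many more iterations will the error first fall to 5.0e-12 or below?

After k steps, e_k ≈ 2.49e-3·0.789^k.
Need 0.789^k ≤ 5.0e-12/2.49e-3 = 2.00803e-09.
k ≥ ln(2.00803e-09)/ln(0.789) = -20.0261/-0.23699 = 84.502.
Smallest integer k = 85.

85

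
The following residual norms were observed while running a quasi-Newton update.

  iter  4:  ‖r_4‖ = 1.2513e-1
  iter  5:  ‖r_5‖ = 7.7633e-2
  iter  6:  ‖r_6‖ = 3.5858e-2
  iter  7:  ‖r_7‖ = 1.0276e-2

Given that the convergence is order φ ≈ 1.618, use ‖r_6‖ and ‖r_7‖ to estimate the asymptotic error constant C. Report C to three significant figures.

C ≈ ‖r_7‖ / ‖r_6‖^1.618
  = 1.0276e-2 / (3.5858e-2)^1.618
  = 1.0276e-2 / 0.0045848 ≈ 2.2413

2.24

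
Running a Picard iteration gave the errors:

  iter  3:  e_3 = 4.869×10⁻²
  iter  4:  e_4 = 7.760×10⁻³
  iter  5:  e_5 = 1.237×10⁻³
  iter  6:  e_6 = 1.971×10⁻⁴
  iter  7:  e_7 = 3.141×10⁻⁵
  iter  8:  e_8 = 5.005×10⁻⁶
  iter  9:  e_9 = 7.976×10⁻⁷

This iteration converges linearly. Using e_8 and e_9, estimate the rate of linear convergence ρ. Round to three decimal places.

ρ ≈ e_9/e_8 = 7.976×10⁻⁷/5.005×10⁻⁶ = 0.15936

0.159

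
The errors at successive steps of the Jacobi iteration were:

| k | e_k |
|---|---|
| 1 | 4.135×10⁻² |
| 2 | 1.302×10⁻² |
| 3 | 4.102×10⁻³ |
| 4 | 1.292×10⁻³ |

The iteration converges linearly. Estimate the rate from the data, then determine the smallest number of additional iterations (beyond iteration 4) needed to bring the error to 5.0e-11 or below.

Rate ρ ≈ e_4/e_3 = 1.292×10⁻³/4.102×10⁻³ = 0.3150.
After j more steps, e_{4+j} ≈ 1.292×10⁻³·ρ^j; need ρ^j ≤ 5.0e-11/1.292×10⁻³ = 3.86997e-08.
j ≥ ln(3.86997e-08)/ln(0.3150) = -17.0674/-1.15518 = 14.775.
So 15 more iterations are needed.

15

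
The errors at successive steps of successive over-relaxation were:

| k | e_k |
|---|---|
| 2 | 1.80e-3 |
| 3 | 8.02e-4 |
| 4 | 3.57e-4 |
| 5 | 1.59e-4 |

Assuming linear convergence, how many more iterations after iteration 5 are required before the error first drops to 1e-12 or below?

24

Rate ρ ≈ e_5/e_4 = 1.59e-4/3.57e-4 = 0.4454.
After j more steps, e_{5+j} ≈ 1.59e-4·ρ^j; need ρ^j ≤ 1e-12/1.59e-4 = 6.28931e-09.
j ≥ ln(6.28931e-09)/ln(0.4454) = -18.8844/-0.80878 = 23.349.
So 24 more iterations are needed.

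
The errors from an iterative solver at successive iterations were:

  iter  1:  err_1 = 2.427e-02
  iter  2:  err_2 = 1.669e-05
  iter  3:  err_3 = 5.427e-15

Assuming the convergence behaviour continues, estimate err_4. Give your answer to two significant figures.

1.9e-43

First estimate the order: p ≈ ln(err_3/err_2) / ln(err_2/err_1) = ln(5.427e-15/1.669e-05)/ln(1.669e-05/2.427e-02) = ln(3.25165e-10)/ln(0.00068768) ≈ 3.0000.
Then err_4 ≈ err_3·(err_3/err_2)^p = 5.427e-15·(3.25165e-10)^3.0000 = 5.427e-15·3.43804e-29 ≈ 1.866e-43.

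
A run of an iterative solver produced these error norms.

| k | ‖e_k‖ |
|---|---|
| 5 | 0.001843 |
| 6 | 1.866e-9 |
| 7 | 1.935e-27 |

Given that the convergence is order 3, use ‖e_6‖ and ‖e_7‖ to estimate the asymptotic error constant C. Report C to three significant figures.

0.298

C ≈ ‖e_7‖ / ‖e_6‖^3
  = 1.935e-27 / (1.866e-9)^3
  = 1.935e-27 / 6.49733e-27 ≈ 0.29781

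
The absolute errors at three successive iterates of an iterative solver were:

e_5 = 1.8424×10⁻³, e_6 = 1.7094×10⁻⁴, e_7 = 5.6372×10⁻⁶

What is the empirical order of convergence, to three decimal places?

p ≈ ln(e_7/e_6) / ln(e_6/e_5)
  = ln(5.6372×10⁻⁶/1.7094×10⁻⁴) / ln(1.7094×10⁻⁴/1.8424×10⁻³)
  = ln(0.0329777) / ln(0.0927812)
  = -3.411924 / -2.377511 ≈ 1.435082

1.435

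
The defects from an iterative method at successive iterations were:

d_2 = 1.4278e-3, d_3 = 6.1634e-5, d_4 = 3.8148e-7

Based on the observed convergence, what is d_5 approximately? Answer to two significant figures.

First estimate the order: p ≈ ln(d_4/d_3) / ln(d_3/d_2) = ln(3.8148e-7/6.1634e-5)/ln(6.1634e-5/1.4278e-3) = ln(0.00618944)/ln(0.0431671) ≈ 1.6180.
Then d_5 ≈ d_4·(d_4/d_3)^p = 3.8148e-7·(0.00618944)^1.6180 = 3.8148e-7·0.000267234 ≈ 1.019e-10.

1.0e-10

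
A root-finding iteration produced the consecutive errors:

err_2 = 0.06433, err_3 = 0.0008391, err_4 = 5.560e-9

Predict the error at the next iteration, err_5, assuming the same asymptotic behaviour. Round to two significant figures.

3.3e-23

First estimate the order: p ≈ ln(err_4/err_3) / ln(err_3/err_2) = ln(5.560e-9/0.0008391)/ln(0.0008391/0.06433) = ln(6.62615e-06)/ln(0.0130437) ≈ 2.7479.
Then err_5 ≈ err_4·(err_4/err_3)^p = 5.560e-9·(6.62615e-06)^2.7479 = 5.560e-9·5.87955e-15 ≈ 3.269e-23.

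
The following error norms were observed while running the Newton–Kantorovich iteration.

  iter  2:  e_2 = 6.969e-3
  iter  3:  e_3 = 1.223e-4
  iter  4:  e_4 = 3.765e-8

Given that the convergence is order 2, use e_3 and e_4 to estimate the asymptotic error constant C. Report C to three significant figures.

C ≈ e_4 / e_3^2
  = 3.765e-8 / (1.223e-4)^2
  = 3.765e-8 / 1.49573e-08 ≈ 2.5172

2.52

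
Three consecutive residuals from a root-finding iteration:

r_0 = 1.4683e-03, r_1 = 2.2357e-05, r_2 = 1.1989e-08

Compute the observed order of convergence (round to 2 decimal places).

p ≈ ln(r_2/r_1) / ln(r_1/r_0)
  = ln(1.1989e-08/2.2357e-05) / ln(2.2357e-05/1.4683e-03)
  = ln(0.000536253) / ln(0.0152265)
  = -7.53090 / -4.18472 ≈ 1.79962

1.80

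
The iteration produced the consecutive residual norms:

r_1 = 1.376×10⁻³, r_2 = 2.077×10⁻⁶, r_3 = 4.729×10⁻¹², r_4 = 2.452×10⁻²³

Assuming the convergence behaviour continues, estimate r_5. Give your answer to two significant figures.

First estimate the order: p ≈ ln(r_4/r_3) / ln(r_3/r_2) = ln(2.452×10⁻²³/4.729×10⁻¹²)/ln(4.729×10⁻¹²/2.077×10⁻⁶) = ln(5.18503e-12)/ln(2.27684e-06) ≈ 2.0000.
Then r_5 ≈ r_4·(r_4/r_3)^p = 2.452×10⁻²³·(5.18503e-12)^2.0000 = 2.452×10⁻²³·2.68845e-23 ≈ 6.592e-46.

6.6e-46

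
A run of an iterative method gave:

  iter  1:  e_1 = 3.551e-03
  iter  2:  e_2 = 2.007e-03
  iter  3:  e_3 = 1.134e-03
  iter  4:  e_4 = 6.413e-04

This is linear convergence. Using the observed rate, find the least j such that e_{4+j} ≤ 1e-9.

24

Rate ρ ≈ e_4/e_3 = 6.413e-04/1.134e-03 = 0.5655.
After j more steps, e_{4+j} ≈ 6.413e-04·ρ^j; need ρ^j ≤ 1e-9/6.413e-04 = 1.55933e-06.
j ≥ ln(1.55933e-06)/ln(0.5655) = -13.3713/-0.57004 = 23.457.
So 24 more iterations are needed.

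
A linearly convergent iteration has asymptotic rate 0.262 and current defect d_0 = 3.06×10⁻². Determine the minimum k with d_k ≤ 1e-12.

19

After k steps, d_k ≈ 3.06×10⁻²·0.262^k.
Need 0.262^k ≤ 1e-12/3.06×10⁻² = 3.26797e-11.
k ≥ ln(3.26797e-11)/ln(0.262) = -24.1443/-1.33941 = 18.026.
Smallest integer k = 19.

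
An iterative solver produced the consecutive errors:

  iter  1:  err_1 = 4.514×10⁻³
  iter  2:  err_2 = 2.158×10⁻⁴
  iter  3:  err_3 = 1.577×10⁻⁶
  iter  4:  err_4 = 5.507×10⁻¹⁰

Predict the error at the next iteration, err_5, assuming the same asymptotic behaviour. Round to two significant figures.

1.4e-15

First estimate the order: p ≈ ln(err_4/err_3) / ln(err_3/err_2) = ln(5.507×10⁻¹⁰/1.577×10⁻⁶)/ln(1.577×10⁻⁶/2.158×10⁻⁴) = ln(0.000349207)/ln(0.00730769) ≈ 1.6182.
Then err_5 ≈ err_4·(err_4/err_3)^p = 5.507×10⁻¹⁰·(0.000349207)^1.6182 = 5.507×10⁻¹⁰·2.54693e-06 ≈ 1.403e-15.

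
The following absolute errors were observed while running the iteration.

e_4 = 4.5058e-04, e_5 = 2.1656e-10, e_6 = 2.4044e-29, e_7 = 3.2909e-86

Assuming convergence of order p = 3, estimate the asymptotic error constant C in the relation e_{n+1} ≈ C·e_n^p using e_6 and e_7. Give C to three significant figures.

2.37

C ≈ e_7 / e_6^3
  = 3.2909e-86 / (2.4044e-29)^3
  = 3.2909e-86 / 1.39002e-86 ≈ 2.3675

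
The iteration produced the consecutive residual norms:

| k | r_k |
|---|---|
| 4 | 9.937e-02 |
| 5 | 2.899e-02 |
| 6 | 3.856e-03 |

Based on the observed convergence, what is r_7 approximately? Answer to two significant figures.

1.4e-4

First estimate the order: p ≈ ln(r_6/r_5) / ln(r_5/r_4) = ln(3.856e-03/2.899e-02)/ln(2.899e-02/9.937e-02) = ln(0.133011)/ln(0.291738) ≈ 1.6376.
Then r_7 ≈ r_6·(r_6/r_5)^p = 3.856e-03·(0.133011)^1.6376 = 3.856e-03·0.0367518 ≈ 0.0001417.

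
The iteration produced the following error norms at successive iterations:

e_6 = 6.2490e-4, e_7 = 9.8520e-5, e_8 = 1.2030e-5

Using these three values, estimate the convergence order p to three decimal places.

1.138

p ≈ ln(e_8/e_7) / ln(e_7/e_6)
  = ln(1.2030e-5/9.8520e-5) / ln(9.8520e-5/6.2490e-4)
  = ln(0.122107) / ln(0.157657)
  = -2.102858 / -1.847333 ≈ 1.138321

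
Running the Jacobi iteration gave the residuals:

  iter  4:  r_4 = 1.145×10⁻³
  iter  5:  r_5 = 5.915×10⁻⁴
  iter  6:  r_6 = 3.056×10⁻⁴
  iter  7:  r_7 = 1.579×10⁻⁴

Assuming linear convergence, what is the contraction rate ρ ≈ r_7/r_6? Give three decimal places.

ρ ≈ r_7/r_6 = 1.579×10⁻⁴/3.056×10⁻⁴ = 0.51669

0.517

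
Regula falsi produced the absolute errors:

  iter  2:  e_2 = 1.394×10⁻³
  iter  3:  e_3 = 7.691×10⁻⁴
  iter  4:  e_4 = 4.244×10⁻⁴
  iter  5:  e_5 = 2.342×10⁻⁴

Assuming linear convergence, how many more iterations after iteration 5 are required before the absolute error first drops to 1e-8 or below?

Rate ρ ≈ e_5/e_4 = 2.342×10⁻⁴/4.244×10⁻⁴ = 0.5518.
After j more steps, e_{5+j} ≈ 2.342×10⁻⁴·ρ^j; need ρ^j ≤ 1e-8/2.342×10⁻⁴ = 4.26985e-05.
j ≥ ln(4.26985e-05)/ln(0.5518) = -10.0613/-0.59457 = 16.922.
So 17 more iterations are needed.

17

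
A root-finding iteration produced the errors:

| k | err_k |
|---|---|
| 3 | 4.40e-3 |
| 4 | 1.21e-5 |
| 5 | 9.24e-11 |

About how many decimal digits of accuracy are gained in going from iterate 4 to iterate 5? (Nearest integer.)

5

Digits gained ≈ log₁₀(err_4/err_5) = log₁₀(1.21e-5/9.24e-11) = log₁₀(130952) ≈ 5.117.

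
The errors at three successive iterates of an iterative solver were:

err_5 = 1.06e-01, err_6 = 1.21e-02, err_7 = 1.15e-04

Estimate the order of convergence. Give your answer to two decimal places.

p ≈ ln(err_7/err_6) / ln(err_6/err_5)
  = ln(1.15e-04/1.21e-02) / ln(1.21e-02/1.06e-01)
  = ln(0.00950413) / ln(0.114151)
  = -4.65603 / -2.17023 ≈ 2.14541

2.15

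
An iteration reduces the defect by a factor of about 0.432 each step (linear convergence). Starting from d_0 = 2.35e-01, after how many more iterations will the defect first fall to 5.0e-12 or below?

After k steps, d_k ≈ 2.35e-01·0.432^k.
Need 0.432^k ≤ 5.0e-12/2.35e-01 = 2.12766e-11.
k ≥ ln(2.12766e-11)/ln(0.432) = -24.5734/-0.83933 = 29.277.
Smallest integer k = 30.

30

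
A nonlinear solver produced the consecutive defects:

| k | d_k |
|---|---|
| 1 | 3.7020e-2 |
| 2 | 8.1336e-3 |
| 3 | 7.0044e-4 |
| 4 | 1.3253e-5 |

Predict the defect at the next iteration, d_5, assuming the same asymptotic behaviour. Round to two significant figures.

2.2e-8

First estimate the order: p ≈ ln(d_4/d_3) / ln(d_3/d_2) = ln(1.3253e-5/7.0044e-4)/ln(7.0044e-4/8.1336e-3) = ln(0.018921)/ln(0.0861168) ≈ 1.6180.
Then d_5 ≈ d_4·(d_4/d_3)^p = 1.3253e-5·(0.018921)^1.6180 = 1.3253e-5·0.00162965 ≈ 2.16e-08.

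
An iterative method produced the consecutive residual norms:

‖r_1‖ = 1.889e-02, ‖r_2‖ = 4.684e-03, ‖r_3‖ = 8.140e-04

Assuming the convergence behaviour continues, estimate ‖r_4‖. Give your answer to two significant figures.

First estimate the order: p ≈ ln(‖r_3‖/‖r_2‖) / ln(‖r_2‖/‖r_1‖) = ln(8.140e-04/4.684e-03)/ln(4.684e-03/1.889e-02) = ln(0.173783)/ln(0.247962) ≈ 1.2549.
Then ‖r_4‖ ≈ ‖r_3‖·(‖r_3‖/‖r_2‖)^p = 8.140e-04·(0.173783)^1.2549 = 8.140e-04·0.111246 ≈ 9.055e-05.

9.1e-5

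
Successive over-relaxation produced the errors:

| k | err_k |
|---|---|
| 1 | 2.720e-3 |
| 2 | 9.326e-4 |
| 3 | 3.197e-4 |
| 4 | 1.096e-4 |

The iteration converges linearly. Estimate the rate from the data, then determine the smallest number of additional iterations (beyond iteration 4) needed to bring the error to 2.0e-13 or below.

Rate ρ ≈ err_4/err_3 = 1.096e-4/3.197e-4 = 0.3428.
After j more steps, err_{4+j} ≈ 1.096e-4·ρ^j; need ρ^j ≤ 2.0e-13/1.096e-4 = 1.82482e-09.
j ≥ ln(1.82482e-09)/ln(0.3428) = -20.1218/-1.07061 = 18.795.
So 19 more iterations are needed.

19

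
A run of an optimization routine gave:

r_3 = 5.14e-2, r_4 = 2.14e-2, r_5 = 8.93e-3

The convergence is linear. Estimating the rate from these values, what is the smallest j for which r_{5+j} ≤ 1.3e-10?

21

Rate ρ ≈ r_5/r_4 = 8.93e-3/2.14e-2 = 0.4173.
After j more steps, r_{5+j} ≈ 8.93e-3·ρ^j; need ρ^j ≤ 1.3e-10/8.93e-3 = 1.45577e-08.
j ≥ ln(1.45577e-08)/ln(0.4173) = -18.0451/-0.87395 = 20.648.
So 21 more iterations are needed.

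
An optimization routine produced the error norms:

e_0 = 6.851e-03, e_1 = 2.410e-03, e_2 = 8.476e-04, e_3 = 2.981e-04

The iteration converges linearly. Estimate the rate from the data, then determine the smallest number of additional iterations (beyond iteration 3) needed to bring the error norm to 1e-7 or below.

Rate ρ ≈ e_3/e_2 = 2.981e-04/8.476e-04 = 0.3517.
After j more steps, e_{3+j} ≈ 2.981e-04·ρ^j; need ρ^j ≤ 1e-7/2.981e-04 = 0.000335458.
j ≥ ln(0.000335458)/ln(0.3517) = -8.0000/-1.04498 = 7.656.
So 8 more iterations are needed.

8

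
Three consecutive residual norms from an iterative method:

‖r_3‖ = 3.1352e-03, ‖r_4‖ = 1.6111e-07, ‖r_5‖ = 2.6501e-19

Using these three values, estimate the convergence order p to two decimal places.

p ≈ ln(‖r_5‖/‖r_4‖) / ln(‖r_4‖/‖r_3‖)
  = ln(2.6501e-19/1.6111e-07) / ln(1.6111e-07/3.1352e-03)
  = ln(1.6449e-12) / ln(5.13875e-05)
  = -27.13334 / -9.87612 ≈ 2.74737

2.75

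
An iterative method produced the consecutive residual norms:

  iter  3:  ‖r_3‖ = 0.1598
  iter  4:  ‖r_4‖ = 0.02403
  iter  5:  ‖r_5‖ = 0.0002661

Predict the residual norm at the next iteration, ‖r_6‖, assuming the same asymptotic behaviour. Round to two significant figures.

First estimate the order: p ≈ ln(‖r_5‖/‖r_4‖) / ln(‖r_4‖/‖r_3‖) = ln(0.0002661/0.02403)/ln(0.02403/0.1598) = ln(0.0110737)/ln(0.150375) ≈ 2.3768.
Then ‖r_6‖ ≈ ‖r_5‖·(‖r_5‖/‖r_4‖)^p = 0.0002661·(0.0110737)^2.3768 = 0.0002661·2.24737e-05 ≈ 5.98e-09.

6.0e-9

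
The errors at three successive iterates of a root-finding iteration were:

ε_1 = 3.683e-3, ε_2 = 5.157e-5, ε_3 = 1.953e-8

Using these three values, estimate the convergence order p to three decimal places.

1.846

p ≈ ln(ε_3/ε_2) / ln(ε_2/ε_1)
  = ln(1.953e-8/5.157e-5) / ln(5.157e-5/3.683e-3)
  = ln(0.000378709) / ln(0.0140022)
  = -7.878742 / -4.268541 ≈ 1.845769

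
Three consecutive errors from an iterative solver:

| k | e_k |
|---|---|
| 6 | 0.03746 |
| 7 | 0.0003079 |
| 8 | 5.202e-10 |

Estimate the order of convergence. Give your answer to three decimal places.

p ≈ ln(e_8/e_7) / ln(e_7/e_6)
  = ln(5.202e-10/0.0003079) / ln(0.0003079/0.03746)
  = ln(1.68951e-06) / ln(0.00821943)
  = -13.291072 / -4.801254 ≈ 2.768250

2.768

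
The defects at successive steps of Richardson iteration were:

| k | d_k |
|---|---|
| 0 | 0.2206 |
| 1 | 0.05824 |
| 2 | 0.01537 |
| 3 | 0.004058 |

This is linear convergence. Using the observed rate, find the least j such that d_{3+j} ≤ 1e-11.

Rate ρ ≈ d_3/d_2 = 0.004058/0.01537 = 0.2640.
After j more steps, d_{3+j} ≈ 0.004058·ρ^j; need ρ^j ≤ 1e-11/0.004058 = 2.46427e-09.
j ≥ ln(2.46427e-09)/ln(0.2640) = -19.8214/-1.33181 = 14.883.
So 15 more iterations are needed.

15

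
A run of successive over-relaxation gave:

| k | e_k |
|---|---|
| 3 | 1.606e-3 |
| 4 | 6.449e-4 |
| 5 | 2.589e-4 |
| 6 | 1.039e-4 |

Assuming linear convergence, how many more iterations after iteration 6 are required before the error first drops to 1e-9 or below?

13

Rate ρ ≈ e_6/e_5 = 1.039e-4/2.589e-4 = 0.4013.
After j more steps, e_{6+j} ≈ 1.039e-4·ρ^j; need ρ^j ≤ 1e-9/1.039e-4 = 9.62464e-06.
j ≥ ln(9.62464e-06)/ln(0.4013) = -11.5512/-0.91305 = 12.651.
So 13 more iterations are needed.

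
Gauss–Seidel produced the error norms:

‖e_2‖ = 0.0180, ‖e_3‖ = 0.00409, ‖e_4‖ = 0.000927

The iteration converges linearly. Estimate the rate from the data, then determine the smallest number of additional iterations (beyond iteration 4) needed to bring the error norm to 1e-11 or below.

Rate ρ ≈ ‖e_4‖/‖e_3‖ = 0.000927/0.00409 = 0.2267.
After j more steps, ‖e_{4+j}‖ ≈ 0.000927·ρ^j; need ρ^j ≤ 1e-11/0.000927 = 1.07875e-08.
j ≥ ln(1.07875e-08)/ln(0.2267) = -18.3449/-1.48413 = 12.361.
So 13 more iterations are needed.

13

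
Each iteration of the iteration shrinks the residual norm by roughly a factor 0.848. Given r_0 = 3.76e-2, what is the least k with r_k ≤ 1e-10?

120

After k steps, r_k ≈ 3.76e-2·0.848^k.
Need 0.848^k ≤ 1e-10/3.76e-2 = 2.65957e-09.
k ≥ ln(2.65957e-09)/ln(0.848) = -19.7451/-0.16487 = 119.762.
Smallest integer k = 120.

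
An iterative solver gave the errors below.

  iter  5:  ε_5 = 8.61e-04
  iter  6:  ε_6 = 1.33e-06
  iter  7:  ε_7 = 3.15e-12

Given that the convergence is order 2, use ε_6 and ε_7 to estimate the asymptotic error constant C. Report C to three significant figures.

C ≈ ε_7 / ε_6^2
  = 3.15e-12 / (1.33e-06)^2
  = 3.15e-12 / 1.7689e-12 ≈ 1.7808

1.78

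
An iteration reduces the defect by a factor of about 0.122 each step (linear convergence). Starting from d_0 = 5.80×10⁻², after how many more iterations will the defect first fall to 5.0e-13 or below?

13

After k steps, d_k ≈ 5.80×10⁻²·0.122^k.
Need 0.122^k ≤ 5.0e-13/5.80×10⁻² = 8.62069e-12.
k ≥ ln(8.62069e-12)/ln(0.122) = -25.4769/-2.10373 = 12.110.
Smallest integer k = 13.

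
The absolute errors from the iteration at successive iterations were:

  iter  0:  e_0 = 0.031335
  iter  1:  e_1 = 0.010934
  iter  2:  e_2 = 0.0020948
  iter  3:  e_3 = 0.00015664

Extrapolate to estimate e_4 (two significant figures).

First estimate the order: p ≈ ln(e_3/e_2) / ln(e_2/e_1) = ln(0.00015664/0.0020948)/ln(0.0020948/0.010934) = ln(0.0747756)/ln(0.191586) ≈ 1.5694.
Then e_4 ≈ e_3·(e_3/e_2)^p = 0.00015664·(0.0747756)^1.5694 = 0.00015664·0.0170796 ≈ 2.675e-06.

2.7e-6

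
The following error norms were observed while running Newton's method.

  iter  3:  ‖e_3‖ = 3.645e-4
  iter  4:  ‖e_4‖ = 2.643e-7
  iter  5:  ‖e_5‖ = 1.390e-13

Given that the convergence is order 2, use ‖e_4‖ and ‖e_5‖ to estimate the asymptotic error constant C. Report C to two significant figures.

2.0

C ≈ ‖e_5‖ / ‖e_4‖^2
  = 1.390e-13 / (2.643e-7)^2
  = 1.390e-13 / 6.98545e-14 ≈ 1.9899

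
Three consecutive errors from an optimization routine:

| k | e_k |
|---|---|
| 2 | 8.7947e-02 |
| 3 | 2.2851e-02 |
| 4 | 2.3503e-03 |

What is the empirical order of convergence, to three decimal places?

p ≈ ln(e_4/e_3) / ln(e_3/e_2)
  = ln(2.3503e-03/2.2851e-02) / ln(2.2851e-02/8.7947e-02)
  = ln(0.102853) / ln(0.259827)
  = -2.274454 / -1.347739 ≈ 1.687607

1.688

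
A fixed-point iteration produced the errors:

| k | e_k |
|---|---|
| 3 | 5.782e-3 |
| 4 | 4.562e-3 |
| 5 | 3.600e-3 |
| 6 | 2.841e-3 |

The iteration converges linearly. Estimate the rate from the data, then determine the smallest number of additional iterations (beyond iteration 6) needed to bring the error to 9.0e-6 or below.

Rate ρ ≈ e_6/e_5 = 2.841e-3/3.600e-3 = 0.7892.
After j more steps, e_{6+j} ≈ 2.841e-3·ρ^j; need ρ^j ≤ 9.0e-6/2.841e-3 = 0.0031679.
j ≥ ln(0.0031679)/ln(0.7892) = -5.7547/-0.23674 = 24.308.
So 25 more iterations are needed.

25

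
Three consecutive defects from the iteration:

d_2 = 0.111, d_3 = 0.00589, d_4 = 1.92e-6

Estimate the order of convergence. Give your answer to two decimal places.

p ≈ ln(d_4/d_3) / ln(d_3/d_2)
  = ln(1.92e-6/0.00589) / ln(0.00589/0.111)
  = ln(0.000325976) / ln(0.0530631)
  = -8.02869 / -2.93627 ≈ 2.73432

2.73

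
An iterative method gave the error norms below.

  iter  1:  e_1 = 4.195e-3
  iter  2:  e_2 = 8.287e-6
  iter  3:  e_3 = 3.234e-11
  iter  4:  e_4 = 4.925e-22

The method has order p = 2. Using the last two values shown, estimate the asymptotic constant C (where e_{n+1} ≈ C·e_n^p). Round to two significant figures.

0.47

C ≈ e_4 / e_3^2
  = 4.925e-22 / (3.234e-11)^2
  = 4.925e-22 / 1.04588e-21 ≈ 0.4709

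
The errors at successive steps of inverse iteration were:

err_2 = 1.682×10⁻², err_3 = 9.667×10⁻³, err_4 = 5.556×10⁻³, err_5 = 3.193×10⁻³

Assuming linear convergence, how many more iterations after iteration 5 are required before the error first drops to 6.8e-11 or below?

32

Rate ρ ≈ err_5/err_4 = 3.193×10⁻³/5.556×10⁻³ = 0.5747.
After j more steps, err_{5+j} ≈ 3.193×10⁻³·ρ^j; need ρ^j ≤ 6.8e-11/3.193×10⁻³ = 2.12966e-08.
j ≥ ln(2.12966e-08)/ln(0.5747) = -17.6647/-0.55391 = 31.891.
So 32 more iterations are needed.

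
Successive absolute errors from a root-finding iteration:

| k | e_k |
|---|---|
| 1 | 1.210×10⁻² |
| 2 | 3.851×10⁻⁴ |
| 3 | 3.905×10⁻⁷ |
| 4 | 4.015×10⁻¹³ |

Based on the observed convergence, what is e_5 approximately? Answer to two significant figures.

4.2e-25

First estimate the order: p ≈ ln(e_4/e_3) / ln(e_3/e_2) = ln(4.015×10⁻¹³/3.905×10⁻⁷)/ln(3.905×10⁻⁷/3.851×10⁻⁴) = ln(1.02817e-06)/ln(0.00101402) ≈ 2.0000.
Then e_5 ≈ e_4·(e_4/e_3)^p = 4.015×10⁻¹³·(1.02817e-06)^2.0000 = 4.015×10⁻¹³·1.05713e-12 ≈ 4.244e-25.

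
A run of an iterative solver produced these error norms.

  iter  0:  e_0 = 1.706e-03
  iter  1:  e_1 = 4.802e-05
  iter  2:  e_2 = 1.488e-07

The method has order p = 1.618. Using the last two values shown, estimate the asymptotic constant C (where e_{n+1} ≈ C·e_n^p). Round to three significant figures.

1.45

C ≈ e_2 / e_1^1.618
  = 1.488e-07 / (4.802e-05)^1.618
  = 1.488e-07 / 1.0293e-07 ≈ 1.4456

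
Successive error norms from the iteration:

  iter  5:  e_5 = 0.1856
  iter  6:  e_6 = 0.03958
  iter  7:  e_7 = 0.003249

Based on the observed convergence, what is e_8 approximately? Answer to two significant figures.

First estimate the order: p ≈ ln(e_7/e_6) / ln(e_6/e_5) = ln(0.003249/0.03958)/ln(0.03958/0.1856) = ln(0.0820869)/ln(0.213254) ≈ 1.6178.
Then e_8 ≈ e_7·(e_7/e_6)^p = 0.003249·(0.0820869)^1.6178 = 0.003249·0.0175191 ≈ 5.692e-05.

5.7e-5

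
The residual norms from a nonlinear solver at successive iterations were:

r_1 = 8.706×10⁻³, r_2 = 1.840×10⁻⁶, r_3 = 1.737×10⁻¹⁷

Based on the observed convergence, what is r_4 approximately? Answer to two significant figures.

First estimate the order: p ≈ ln(r_3/r_2) / ln(r_2/r_1) = ln(1.737×10⁻¹⁷/1.840×10⁻⁶)/ln(1.840×10⁻⁶/8.706×10⁻³) = ln(9.44022e-12)/ln(0.000211348) ≈ 3.0000.
Then r_4 ≈ r_3·(r_3/r_2)^p = 1.737×10⁻¹⁷·(9.44022e-12)^3.0000 = 1.737×10⁻¹⁷·8.41291e-34 ≈ 1.461e-50.

1.5e-50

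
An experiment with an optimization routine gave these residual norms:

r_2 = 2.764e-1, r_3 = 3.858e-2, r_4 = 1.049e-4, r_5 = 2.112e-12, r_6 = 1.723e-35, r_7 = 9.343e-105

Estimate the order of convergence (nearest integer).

3

Consecutive ratios: r_7/r_6 = 9.343e-105/1.723e-35 = 5.42252e-70, r_6/r_5 = 1.723e-35/2.112e-12 = 8.15814e-24.
p ≈ ln(5.42252e-70)/ln(8.15814e-24) = -159.4904/-53.1630 ≈ 3.00.
So the convergence is cubic (order 3).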